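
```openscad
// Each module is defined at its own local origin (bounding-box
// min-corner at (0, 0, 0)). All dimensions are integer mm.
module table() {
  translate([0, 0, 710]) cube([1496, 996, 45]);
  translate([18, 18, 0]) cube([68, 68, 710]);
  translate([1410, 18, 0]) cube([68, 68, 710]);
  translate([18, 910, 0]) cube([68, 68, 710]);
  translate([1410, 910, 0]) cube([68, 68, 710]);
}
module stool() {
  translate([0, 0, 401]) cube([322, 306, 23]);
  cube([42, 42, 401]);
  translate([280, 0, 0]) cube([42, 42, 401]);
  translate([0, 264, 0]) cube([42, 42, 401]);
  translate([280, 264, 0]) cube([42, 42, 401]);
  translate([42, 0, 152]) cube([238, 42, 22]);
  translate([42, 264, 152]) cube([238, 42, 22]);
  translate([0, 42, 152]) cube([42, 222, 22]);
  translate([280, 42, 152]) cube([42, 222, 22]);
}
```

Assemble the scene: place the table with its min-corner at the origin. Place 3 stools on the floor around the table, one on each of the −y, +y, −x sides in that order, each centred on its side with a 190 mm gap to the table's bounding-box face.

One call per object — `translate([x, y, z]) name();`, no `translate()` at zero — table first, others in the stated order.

table();
translate([587, -496, 0]) stool();
translate([587, 1186, 0]) stool();
translate([-512, 345, 0]) stool();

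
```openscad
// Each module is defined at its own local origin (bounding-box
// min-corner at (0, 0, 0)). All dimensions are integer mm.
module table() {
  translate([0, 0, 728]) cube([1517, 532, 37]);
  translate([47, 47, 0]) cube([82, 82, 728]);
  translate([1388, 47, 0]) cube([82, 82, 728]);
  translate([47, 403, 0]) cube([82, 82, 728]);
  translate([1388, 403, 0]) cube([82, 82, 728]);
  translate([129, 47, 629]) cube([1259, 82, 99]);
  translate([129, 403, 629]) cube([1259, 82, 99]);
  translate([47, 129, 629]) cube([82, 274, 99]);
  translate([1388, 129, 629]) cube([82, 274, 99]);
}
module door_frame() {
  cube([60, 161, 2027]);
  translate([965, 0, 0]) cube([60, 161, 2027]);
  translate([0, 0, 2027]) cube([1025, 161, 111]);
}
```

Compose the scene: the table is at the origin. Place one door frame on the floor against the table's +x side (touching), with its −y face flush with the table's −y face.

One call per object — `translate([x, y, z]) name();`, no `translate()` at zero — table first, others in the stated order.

table();
translate([1517, 0, 0]) door_frame();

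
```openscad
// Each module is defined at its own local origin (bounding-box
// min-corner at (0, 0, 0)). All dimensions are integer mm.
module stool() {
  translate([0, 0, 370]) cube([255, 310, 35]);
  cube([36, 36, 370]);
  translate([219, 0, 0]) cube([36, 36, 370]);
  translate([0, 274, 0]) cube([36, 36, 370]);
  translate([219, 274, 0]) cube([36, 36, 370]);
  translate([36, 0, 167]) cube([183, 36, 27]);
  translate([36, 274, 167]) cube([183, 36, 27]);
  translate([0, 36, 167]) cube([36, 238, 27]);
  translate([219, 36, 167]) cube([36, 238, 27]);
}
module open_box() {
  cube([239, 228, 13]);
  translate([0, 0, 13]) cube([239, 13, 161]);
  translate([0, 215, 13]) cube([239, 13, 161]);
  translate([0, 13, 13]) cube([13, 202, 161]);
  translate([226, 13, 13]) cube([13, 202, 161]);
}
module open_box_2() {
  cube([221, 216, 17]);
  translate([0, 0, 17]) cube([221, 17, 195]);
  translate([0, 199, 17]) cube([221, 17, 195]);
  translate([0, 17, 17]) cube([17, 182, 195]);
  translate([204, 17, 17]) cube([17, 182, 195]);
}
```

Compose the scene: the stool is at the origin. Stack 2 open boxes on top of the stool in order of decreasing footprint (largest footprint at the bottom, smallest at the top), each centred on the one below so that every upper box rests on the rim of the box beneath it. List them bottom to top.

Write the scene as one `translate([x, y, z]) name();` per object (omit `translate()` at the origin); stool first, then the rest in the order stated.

stool();
translate([8, 41, 405]) open_box();
translate([17, 47, 579]) open_box_2();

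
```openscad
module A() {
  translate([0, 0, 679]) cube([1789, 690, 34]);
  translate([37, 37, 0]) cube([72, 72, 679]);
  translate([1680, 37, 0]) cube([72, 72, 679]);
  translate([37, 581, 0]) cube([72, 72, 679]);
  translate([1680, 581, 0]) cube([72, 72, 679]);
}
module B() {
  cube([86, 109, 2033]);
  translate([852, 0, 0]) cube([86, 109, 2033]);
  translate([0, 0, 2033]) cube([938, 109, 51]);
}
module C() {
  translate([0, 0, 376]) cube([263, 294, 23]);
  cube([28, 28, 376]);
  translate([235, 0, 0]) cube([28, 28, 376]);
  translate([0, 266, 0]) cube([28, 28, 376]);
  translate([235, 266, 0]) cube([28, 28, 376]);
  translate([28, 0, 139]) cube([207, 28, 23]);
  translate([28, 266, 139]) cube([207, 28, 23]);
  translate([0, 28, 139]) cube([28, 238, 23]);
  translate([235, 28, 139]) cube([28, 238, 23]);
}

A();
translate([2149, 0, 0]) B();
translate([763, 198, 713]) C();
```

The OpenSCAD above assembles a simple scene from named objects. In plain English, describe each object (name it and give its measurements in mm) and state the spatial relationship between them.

A is a table with a 1789×690 mm rectangular top, 34 mm thick, top surface at z = 713 mm, supported by four 72×72 mm square legs, each inset 37 mm from the nearest pair of top edges, running from the floor.

B is a rectangular door frame: two vertical jambs of 86×109 mm section, 2033 mm tall, with a clear opening 766 mm wide between their inner faces. A header 51 mm tall and 109 mm deep lies on top of the jambs and spans the full outside width.

C is a simple wooden stool: a rectangular seat 263 mm (x) by 294 mm (y), 23 mm thick, top face at z = 399 mm, on four square legs, each 28×28 mm in cross-section. The legs rest on z = 0, each flush with a corner of the seat. Four stretchers, 28 mm wide and 23 mm tall, connect adjacent legs with their undersides at z = 139 mm, each running between the inner faces of the legs it joins and aligned with the legs' outer faces on the other axis.

The door frame is on the floor beside the table on its +x side. The stool is on top of the table, centred.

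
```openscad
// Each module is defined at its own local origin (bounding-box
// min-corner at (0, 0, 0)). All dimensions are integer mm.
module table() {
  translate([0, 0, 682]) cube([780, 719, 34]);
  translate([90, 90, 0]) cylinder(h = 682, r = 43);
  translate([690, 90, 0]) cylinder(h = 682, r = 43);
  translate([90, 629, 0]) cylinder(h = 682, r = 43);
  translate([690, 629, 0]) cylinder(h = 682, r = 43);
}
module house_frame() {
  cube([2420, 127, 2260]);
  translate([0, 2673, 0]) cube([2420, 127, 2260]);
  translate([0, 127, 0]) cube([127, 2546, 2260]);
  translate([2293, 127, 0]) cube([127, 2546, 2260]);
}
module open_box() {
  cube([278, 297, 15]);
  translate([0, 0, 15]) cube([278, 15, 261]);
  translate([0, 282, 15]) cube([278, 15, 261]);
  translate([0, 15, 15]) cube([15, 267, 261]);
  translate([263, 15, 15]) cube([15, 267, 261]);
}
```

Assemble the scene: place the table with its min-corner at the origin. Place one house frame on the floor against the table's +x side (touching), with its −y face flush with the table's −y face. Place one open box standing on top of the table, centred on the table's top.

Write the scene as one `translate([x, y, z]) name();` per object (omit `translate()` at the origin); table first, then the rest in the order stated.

table();
translate([780, 0, 0]) house_frame();
translate([251, 211, 716]) open_box();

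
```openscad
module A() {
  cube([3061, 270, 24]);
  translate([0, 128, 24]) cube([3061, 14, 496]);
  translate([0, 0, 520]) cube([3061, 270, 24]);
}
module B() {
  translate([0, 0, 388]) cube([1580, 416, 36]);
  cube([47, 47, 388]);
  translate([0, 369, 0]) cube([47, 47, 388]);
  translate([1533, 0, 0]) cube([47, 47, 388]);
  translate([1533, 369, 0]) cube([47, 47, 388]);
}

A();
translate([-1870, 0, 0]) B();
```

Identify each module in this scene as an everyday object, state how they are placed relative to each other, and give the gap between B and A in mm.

The bench's nearest face is 290 mm from the I-beam's −x face.

A is an I-beam. B is a bench. The bench is on the floor beside the I-beam on its −x side. The gap between the bench and the I-beam is 290 mm.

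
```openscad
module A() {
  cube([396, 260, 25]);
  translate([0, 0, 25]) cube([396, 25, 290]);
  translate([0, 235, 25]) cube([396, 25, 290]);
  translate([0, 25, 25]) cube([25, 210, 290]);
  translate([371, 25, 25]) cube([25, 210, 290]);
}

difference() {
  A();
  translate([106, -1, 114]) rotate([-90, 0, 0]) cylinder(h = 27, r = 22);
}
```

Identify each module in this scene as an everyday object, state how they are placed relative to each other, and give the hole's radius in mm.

The subtracted cylinder has r = 22 mm.

A is an open box. The open box has a circular hole through its front wall. The hole's radius is 22 mm.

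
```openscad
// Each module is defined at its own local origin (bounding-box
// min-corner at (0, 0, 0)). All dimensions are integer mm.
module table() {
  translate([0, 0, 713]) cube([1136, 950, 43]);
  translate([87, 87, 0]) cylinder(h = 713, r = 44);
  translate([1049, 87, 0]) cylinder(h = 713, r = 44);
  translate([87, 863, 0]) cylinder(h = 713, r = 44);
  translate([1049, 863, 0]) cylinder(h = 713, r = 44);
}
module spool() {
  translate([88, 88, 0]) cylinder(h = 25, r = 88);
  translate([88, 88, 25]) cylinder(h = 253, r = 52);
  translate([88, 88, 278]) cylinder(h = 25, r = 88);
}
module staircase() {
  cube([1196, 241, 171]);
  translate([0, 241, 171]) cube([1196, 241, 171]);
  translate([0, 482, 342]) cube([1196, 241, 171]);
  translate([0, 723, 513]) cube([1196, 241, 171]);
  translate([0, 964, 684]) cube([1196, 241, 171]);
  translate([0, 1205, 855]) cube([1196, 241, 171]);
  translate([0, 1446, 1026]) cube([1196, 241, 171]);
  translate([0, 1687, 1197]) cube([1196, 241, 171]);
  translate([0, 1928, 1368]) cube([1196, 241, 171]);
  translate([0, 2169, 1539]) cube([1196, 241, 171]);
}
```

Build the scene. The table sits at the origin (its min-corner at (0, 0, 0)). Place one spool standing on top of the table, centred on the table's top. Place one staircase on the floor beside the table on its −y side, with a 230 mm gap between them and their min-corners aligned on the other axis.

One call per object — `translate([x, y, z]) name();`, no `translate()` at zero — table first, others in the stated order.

table();
translate([480, 387, 756]) spool();
translate([0, -2640, 0]) staircase();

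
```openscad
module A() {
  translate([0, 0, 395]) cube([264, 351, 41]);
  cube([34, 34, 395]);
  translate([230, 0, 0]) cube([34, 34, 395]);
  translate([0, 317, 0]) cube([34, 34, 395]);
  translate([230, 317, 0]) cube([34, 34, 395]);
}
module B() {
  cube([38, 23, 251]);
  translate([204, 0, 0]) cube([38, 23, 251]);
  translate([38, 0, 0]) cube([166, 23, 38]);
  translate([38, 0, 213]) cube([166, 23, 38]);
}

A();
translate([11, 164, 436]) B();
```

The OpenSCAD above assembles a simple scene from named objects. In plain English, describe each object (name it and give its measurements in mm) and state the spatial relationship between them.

A is a simple wooden stool: a rectangular seat 264 mm (x) by 351 mm (y), 41 mm thick, top face at z = 436 mm, on four square legs, each 34×34 mm in cross-section. The legs rest on z = 0, each flush with a corner of the seat.

B is a picture frame with a 166×175 mm rectangular opening (x by z) and a uniform 38 mm border on every side. Frame depth is 23 mm along y. It is built from two vertical stiles running the full outside height and two horizontal rails spanning the gap between the stiles.

The picture frame is on top of the stool, centred.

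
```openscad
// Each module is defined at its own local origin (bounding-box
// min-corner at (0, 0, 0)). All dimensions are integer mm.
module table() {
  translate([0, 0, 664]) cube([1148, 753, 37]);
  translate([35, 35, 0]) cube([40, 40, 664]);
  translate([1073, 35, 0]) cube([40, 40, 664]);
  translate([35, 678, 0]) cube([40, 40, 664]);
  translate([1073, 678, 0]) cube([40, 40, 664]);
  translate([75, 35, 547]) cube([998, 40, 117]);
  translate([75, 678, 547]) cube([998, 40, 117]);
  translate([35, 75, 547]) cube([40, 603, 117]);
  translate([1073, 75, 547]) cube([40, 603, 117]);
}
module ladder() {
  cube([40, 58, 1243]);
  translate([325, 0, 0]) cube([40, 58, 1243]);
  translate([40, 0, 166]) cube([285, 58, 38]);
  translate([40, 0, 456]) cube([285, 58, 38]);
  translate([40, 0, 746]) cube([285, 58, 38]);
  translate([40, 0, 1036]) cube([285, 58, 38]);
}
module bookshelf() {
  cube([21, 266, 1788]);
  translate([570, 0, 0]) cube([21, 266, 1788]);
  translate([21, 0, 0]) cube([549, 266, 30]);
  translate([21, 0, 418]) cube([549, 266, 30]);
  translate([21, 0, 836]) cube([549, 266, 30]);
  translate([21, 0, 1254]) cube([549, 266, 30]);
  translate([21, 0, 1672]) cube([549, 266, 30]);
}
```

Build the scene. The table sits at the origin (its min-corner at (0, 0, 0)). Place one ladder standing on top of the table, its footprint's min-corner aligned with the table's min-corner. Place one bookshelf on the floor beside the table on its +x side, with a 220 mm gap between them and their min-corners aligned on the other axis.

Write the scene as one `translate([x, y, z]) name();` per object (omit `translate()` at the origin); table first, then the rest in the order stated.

table();
translate([0, 0, 701]) ladder();
translate([1368, 0, 0]) bookshelf();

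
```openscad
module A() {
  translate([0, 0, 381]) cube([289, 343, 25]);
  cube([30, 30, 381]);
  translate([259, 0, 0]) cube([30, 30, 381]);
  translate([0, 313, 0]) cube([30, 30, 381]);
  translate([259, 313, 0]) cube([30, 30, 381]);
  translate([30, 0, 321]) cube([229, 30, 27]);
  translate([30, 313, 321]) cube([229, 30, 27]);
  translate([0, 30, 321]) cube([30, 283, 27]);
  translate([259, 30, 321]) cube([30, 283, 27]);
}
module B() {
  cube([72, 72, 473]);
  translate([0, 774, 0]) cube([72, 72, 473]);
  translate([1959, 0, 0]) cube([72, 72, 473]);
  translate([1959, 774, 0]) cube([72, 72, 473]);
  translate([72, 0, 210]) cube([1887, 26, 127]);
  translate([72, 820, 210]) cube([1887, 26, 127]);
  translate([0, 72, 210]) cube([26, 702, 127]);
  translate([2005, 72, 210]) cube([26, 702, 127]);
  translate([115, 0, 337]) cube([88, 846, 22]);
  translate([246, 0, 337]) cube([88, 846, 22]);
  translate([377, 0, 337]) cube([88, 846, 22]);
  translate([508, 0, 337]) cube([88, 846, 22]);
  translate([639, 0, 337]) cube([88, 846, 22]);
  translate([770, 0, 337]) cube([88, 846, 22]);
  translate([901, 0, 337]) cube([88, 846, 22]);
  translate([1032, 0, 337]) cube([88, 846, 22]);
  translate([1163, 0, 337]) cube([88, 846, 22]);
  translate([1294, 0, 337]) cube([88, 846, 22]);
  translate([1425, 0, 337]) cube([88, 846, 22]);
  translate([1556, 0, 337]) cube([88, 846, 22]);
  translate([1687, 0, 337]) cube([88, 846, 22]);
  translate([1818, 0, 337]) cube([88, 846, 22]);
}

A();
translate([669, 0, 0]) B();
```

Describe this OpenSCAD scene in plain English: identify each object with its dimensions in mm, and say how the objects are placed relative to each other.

A is a four-legged stool. The seat is a 289×343×25 mm slab whose top surface is at z = 406 mm; four square legs, each 30×30 mm in cross-section, run from the floor (z = 0) to the underside of the seat, each flush with a corner of the seat. Four stretchers, 30 mm wide and 27 mm tall, connect adjacent legs with their undersides at z = 321 mm, each running between the inner faces of the legs it joins and aligned with the legs' outer faces on the other axis.

B is a bed frame 2031 mm long (x) by 846 mm wide (y). Four 72×72 mm corner posts, 473 mm tall, at the corners of the footprint. Four rails of 26 mm thickness and 127 mm height run between adjacent posts with their undersides at z = 210 mm, their outer faces flush with the outside of the frame (the two x-running rails run between the posts' inner faces; the two y-running rails run between the posts' inner faces). 14 slats, each 88 mm wide (x) and 22 mm thick, lie across the top of the two x-running rails, running the full 846 mm width of the frame in y; the slats are evenly spaced along x between the inner faces of the end posts with equal gaps (rounded down to the nearest mm) at the −x end and between each pair — any rounding remainder accumulates at the +x end.

The bed frame is on the floor beside the stool on its +x side.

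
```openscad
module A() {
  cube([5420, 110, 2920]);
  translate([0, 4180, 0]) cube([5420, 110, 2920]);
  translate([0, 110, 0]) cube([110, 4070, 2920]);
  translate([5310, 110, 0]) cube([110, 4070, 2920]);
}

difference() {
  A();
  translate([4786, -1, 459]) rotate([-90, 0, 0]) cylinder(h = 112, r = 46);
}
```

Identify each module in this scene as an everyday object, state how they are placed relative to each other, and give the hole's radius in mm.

The subtracted cylinder has r = 46 mm.

A is a house frame. The house frame has a circular hole through its front wall. The hole's radius is 46 mm.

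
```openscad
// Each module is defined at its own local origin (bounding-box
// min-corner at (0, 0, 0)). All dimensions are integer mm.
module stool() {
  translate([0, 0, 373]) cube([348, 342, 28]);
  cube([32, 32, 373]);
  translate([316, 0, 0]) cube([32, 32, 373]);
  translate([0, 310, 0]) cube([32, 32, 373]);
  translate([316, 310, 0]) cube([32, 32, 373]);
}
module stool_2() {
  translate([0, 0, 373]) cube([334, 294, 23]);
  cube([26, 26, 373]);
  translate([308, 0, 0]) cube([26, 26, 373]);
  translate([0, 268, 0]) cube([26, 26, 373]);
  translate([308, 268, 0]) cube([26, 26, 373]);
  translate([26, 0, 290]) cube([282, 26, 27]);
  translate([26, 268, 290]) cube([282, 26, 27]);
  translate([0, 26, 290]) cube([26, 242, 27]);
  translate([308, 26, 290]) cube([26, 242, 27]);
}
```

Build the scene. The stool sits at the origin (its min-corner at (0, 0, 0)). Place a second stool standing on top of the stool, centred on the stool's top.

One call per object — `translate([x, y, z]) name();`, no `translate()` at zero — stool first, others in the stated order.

stool();
translate([7, 24, 401]) stool_2();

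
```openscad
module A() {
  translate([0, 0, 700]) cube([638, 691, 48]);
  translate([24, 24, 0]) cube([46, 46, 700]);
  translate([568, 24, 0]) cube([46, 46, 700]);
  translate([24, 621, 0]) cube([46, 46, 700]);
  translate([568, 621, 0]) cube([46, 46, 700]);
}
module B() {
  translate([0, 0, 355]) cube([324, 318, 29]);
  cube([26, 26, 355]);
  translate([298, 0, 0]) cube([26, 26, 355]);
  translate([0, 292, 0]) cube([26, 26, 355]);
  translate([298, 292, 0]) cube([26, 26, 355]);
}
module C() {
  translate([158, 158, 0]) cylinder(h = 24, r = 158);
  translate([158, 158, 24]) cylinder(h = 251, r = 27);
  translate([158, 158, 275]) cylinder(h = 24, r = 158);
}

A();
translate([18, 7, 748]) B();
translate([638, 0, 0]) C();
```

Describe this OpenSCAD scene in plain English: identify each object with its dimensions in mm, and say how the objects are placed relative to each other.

A is a table: top 638 mm (x) × 691 mm (y), 48 mm thick, upper face at z = 748 mm, on four 46×46 mm square legs, each inset 24 mm from the nearest pair of top edges, running from z = 0 to the bottom of the top.

B is a simple wooden stool: a rectangular seat 324 mm (x) by 318 mm (y), 29 mm thick, top face at z = 384 mm, on four square legs, each 26×26 mm in cross-section. The legs rest on z = 0, each flush with a corner of the seat.

C is a spool: two coaxial disc flanges of radius 158 mm and thickness 24 mm, joined by a core cylinder of radius 27 mm and height 251 mm. The lower flange rests on z = 0 and the three cylinders share a vertical axis.

The stool is on top of the table. The spool is against the table's +x side, with their −y faces flush.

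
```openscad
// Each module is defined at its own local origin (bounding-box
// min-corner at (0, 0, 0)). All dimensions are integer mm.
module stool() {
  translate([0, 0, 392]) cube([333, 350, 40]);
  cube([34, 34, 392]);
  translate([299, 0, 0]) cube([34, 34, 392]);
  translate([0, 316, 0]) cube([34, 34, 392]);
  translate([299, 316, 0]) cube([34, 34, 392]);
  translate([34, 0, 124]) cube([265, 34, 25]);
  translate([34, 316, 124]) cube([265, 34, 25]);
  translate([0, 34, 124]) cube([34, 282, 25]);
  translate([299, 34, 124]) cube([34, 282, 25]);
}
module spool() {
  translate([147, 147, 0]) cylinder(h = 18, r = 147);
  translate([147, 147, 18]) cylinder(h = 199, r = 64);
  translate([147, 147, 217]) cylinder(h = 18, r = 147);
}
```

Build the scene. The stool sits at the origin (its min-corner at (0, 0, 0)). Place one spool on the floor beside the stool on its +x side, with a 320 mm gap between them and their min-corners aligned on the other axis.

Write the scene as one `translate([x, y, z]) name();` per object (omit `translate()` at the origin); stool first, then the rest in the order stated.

stool();
translate([653, 0, 0]) spool();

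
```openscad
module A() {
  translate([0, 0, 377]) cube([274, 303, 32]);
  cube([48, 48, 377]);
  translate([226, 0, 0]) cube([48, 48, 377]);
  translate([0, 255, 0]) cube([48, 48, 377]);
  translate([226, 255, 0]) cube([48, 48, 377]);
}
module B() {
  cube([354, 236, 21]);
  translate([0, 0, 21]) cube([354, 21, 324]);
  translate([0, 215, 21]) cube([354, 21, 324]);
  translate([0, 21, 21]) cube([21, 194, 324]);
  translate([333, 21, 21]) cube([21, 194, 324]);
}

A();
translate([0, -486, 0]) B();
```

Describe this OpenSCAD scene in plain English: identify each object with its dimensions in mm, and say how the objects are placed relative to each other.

A is a four-legged stool. The seat is a 274×303×32 mm slab whose top surface is at z = 409 mm; four square legs, each 48×48 mm in cross-section, run from the floor (z = 0) to the underside of the seat, each flush with a corner of the seat.

B is an open storage box with external size 354×236×345 mm and wall thickness 21 mm (the base is also 21 mm thick). The base covers the whole footprint; the four walls stand on the base, with the y-facing walls full-width and the x-facing walls fitting between their inner faces.

The open box is on the floor beside the stool on its −y side.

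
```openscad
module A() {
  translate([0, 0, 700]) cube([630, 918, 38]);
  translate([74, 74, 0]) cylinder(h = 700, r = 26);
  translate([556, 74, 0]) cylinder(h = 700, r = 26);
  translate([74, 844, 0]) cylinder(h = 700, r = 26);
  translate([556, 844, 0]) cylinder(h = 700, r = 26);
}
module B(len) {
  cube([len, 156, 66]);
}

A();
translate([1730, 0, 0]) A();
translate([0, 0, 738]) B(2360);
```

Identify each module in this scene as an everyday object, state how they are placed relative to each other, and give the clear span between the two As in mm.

A is a table. B is a beam. A beam spans the tops of two tables. The clear span between the two tables is 1100 mm.

Second table starts at x = 1730; first ends at x = 630; clear span = 1730 − 630 = 1100 mm.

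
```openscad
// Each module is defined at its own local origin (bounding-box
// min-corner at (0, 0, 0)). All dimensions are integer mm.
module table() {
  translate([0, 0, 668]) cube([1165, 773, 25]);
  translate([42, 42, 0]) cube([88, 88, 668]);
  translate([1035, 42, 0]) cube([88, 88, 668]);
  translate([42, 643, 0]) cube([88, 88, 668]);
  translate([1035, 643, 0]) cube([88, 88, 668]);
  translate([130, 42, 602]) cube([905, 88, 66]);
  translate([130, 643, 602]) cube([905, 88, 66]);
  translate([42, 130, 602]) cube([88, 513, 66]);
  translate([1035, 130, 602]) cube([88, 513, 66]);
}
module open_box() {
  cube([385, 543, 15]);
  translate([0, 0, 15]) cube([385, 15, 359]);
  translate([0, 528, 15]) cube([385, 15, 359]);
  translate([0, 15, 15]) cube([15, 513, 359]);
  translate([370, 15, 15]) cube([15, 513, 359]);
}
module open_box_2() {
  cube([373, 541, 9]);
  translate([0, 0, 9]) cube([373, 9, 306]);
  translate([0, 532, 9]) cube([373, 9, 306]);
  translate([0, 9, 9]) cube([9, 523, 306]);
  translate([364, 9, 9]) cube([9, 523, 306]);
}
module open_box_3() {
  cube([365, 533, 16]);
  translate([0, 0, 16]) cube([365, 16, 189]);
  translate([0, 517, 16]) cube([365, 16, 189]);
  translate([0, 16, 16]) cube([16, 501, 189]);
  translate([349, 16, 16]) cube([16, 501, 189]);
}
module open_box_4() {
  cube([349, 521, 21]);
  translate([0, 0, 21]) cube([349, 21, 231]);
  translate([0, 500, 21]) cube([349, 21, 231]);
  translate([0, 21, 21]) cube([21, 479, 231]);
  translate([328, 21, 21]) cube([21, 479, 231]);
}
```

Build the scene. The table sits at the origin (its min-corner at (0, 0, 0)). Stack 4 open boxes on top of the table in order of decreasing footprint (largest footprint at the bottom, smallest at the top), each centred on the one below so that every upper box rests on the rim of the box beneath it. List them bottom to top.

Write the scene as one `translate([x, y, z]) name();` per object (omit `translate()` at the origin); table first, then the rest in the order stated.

table();
translate([390, 115, 693]) open_box();
translate([396, 116, 1067]) open_box_2();
translate([400, 120, 1382]) open_box_3();
translate([408, 126, 1587]) open_box_4();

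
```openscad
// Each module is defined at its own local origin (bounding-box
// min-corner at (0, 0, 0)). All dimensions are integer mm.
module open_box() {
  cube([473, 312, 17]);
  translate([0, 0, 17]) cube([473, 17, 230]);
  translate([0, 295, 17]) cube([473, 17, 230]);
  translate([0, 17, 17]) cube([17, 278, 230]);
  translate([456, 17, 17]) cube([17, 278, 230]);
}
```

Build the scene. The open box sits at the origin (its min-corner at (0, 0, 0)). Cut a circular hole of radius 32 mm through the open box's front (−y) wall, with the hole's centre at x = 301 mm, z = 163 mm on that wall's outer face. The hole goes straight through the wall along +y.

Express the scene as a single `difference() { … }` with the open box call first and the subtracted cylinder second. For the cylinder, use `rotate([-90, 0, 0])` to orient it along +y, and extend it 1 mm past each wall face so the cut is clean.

difference() {
  open_box();
  translate([301, -1, 163]) rotate([-90, 0, 0]) cylinder(h = 19, r = 32);
}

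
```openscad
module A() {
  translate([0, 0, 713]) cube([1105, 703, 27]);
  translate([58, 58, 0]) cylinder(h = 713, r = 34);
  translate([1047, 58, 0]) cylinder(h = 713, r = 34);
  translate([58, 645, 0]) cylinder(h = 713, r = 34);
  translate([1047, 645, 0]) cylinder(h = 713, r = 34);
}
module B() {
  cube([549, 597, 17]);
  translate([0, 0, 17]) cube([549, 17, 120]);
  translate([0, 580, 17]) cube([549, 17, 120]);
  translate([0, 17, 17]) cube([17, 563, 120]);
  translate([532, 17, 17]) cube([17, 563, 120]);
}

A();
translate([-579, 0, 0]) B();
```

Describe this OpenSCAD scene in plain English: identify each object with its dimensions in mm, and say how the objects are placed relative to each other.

A is a table: top 1105 mm (x) × 703 mm (y), 27 mm thick, upper face at z = 740 mm, on four round legs of 68 mm diameter, each leg's bounding box inset 24 mm from the nearest pair of top edges, running from z = 0 to the bottom of the top.

B is an open storage box with external size 549×597×137 mm and wall thickness 17 mm (the base is also 17 mm thick). The base covers the whole footprint; the four walls stand on the base, with the y-facing walls full-width and the x-facing walls fitting between their inner faces.

The open box is on the floor beside the table on its −x side.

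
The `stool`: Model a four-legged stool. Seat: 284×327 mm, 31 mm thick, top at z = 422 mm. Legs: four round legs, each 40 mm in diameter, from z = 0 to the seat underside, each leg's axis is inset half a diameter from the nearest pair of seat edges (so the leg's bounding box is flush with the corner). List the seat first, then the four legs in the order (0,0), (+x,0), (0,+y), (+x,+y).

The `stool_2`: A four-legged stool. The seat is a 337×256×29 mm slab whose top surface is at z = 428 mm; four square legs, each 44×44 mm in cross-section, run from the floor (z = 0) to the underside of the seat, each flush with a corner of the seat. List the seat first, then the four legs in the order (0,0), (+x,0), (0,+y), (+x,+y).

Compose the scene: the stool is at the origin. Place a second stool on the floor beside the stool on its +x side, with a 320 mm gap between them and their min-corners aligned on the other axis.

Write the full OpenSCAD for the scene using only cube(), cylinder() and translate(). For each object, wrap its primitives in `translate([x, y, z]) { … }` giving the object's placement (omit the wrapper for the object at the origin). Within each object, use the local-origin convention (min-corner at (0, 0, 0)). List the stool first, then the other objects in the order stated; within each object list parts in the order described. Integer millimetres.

translate([0, 0, 391]) cube([284, 327, 31]);
translate([20, 20, 0]) cylinder(h = 391, r = 20);
translate([264, 20, 0]) cylinder(h = 391, r = 20);
translate([20, 307, 0]) cylinder(h = 391, r = 20);
translate([264, 307, 0]) cylinder(h = 391, r = 20);
translate([604, 0, 0]) {
  translate([0, 0, 399]) cube([337, 256, 29]);
  cube([44, 44, 399]);
  translate([293, 0, 0]) cube([44, 44, 399]);
  translate([0, 212, 0]) cube([44, 44, 399]);
  translate([293, 212, 0]) cube([44, 44, 399]);
}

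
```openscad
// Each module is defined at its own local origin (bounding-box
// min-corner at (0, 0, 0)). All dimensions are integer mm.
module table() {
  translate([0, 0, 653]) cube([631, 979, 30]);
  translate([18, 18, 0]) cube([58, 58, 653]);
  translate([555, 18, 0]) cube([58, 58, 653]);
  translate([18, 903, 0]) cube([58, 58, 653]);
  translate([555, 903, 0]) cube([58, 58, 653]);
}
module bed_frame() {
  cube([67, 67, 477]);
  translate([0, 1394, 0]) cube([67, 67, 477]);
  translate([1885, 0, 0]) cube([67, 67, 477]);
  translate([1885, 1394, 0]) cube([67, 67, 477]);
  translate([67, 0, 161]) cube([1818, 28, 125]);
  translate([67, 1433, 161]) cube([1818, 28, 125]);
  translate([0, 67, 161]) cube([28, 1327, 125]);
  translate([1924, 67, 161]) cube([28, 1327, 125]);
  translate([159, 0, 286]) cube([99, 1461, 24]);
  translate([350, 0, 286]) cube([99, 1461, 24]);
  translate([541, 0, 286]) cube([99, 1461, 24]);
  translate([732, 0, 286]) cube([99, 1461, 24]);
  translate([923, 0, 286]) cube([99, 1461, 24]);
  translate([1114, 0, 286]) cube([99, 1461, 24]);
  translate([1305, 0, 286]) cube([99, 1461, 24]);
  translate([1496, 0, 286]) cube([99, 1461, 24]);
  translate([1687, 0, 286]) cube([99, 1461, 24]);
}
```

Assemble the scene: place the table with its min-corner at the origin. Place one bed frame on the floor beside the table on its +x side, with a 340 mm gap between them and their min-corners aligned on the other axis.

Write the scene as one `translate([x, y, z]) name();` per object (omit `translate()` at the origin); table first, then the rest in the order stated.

table();
translate([971, 0, 0]) bed_frame();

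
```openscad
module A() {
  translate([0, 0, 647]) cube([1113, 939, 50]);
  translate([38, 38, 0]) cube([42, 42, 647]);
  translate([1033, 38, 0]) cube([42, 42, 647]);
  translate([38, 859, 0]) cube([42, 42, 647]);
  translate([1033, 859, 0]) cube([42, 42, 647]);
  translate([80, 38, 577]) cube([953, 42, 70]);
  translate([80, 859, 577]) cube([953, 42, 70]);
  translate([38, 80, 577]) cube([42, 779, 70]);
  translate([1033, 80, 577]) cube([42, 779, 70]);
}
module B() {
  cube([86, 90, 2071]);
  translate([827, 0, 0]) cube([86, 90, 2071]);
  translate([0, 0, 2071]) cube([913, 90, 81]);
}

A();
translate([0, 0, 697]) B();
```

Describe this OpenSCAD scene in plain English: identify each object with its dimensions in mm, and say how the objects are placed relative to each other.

A is a table with a 1113×939 mm rectangular top, 50 mm thick, top surface at z = 697 mm, supported by four 42×42 mm square legs, each inset 38 mm from the nearest pair of top edges, running from the floor. Four apron rails, 42 mm thick and 70 mm tall, run between adjacent legs with their top edges flush with the underside of the top and their outer faces flush with the legs' outer faces.

B is a rectangular door frame: two vertical jambs of 86×90 mm section, 2071 mm tall, with a clear opening 741 mm wide between their inner faces. A header 81 mm tall and 90 mm deep lies on top of the jambs and spans the full outside width.

The door frame is on top of the table.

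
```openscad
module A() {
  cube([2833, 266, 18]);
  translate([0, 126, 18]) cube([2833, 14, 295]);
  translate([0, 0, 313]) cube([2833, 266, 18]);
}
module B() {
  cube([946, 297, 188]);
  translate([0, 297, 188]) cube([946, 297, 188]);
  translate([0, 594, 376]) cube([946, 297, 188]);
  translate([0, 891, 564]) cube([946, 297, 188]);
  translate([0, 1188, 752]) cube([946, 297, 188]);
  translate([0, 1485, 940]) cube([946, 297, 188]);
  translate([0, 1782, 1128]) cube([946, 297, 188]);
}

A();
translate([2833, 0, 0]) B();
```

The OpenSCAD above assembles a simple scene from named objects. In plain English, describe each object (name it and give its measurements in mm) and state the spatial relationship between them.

A is an I-beam lying along x, 2833 mm long. Overall section height 331 mm. Two flanges 266 mm wide (y) and 18 mm thick, one on the floor and one at the top; a web 14 mm thick runs between them, centred on the flange width.

B is a run of 7 identical solid stair steps. Each tread is 946×297 mm and each step block is 188 mm high. Step 1 rests on the floor; step k is offset from step 1 by (k−1)×297 mm in y and (k−1)×188 mm in z.

The staircase is against the I-beam's +x side, with their −y faces flush.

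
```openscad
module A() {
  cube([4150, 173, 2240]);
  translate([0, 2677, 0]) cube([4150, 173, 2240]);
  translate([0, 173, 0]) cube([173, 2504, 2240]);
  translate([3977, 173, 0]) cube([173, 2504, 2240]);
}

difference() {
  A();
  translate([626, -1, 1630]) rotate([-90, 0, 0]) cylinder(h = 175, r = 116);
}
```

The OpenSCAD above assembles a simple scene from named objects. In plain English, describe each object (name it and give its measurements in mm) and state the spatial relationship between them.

A is the wall frame of a small rectangular building: four walls, each 2240 mm tall and 173 mm thick, enclosing a footprint 4150 mm (x) by 2850 mm (y) outside-to-outside, with no floor or roof. The front and back walls (the −y and +y sides) span the full width; the two side walls fit between them.

The house frame has a circular hole of radius 116 mm through its front wall, centred at (x = 626, z = 1630).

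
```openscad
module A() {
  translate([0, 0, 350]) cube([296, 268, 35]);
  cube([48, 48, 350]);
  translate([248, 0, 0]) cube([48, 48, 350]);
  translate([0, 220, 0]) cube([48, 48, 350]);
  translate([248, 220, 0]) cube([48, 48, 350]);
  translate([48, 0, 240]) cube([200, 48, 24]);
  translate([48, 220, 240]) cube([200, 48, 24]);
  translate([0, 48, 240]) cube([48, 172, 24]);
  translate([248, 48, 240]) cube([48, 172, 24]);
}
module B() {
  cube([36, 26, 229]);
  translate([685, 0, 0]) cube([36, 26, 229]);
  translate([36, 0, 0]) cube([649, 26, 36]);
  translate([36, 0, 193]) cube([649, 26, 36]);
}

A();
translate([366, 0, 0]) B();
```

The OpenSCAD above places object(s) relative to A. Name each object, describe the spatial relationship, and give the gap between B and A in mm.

A is a stool. B is a picture frame. The picture frame is on the floor beside the stool on its +x side. The gap between the picture frame and the stool is 70 mm.

The picture frame's nearest face is 70 mm from the stool's +x face.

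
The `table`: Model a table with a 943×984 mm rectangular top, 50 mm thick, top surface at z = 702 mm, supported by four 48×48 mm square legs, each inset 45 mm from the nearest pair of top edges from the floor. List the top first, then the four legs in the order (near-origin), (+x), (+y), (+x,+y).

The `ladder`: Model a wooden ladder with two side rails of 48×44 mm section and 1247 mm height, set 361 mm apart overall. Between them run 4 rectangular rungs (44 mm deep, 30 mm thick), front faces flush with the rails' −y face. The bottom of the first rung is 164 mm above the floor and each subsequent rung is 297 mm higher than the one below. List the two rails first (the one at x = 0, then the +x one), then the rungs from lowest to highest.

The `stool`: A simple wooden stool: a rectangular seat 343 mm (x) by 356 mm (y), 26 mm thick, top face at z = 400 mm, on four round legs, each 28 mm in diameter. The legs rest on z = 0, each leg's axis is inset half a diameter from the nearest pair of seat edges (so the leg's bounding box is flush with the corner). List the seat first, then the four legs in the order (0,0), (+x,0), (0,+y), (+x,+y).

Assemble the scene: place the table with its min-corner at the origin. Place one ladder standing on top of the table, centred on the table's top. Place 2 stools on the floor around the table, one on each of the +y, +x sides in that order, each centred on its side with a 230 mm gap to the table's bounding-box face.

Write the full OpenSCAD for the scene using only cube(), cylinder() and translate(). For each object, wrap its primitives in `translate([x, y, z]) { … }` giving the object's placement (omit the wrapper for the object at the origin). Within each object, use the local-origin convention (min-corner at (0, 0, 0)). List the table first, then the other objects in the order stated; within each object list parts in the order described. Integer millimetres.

translate([0, 0, 652]) cube([943, 984, 50]);
translate([45, 45, 0]) cube([48, 48, 652]);
translate([850, 45, 0]) cube([48, 48, 652]);
translate([45, 891, 0]) cube([48, 48, 652]);
translate([850, 891, 0]) cube([48, 48, 652]);
translate([291, 470, 702]) {
  cube([48, 44, 1247]);
  translate([313, 0, 0]) cube([48, 44, 1247]);
  translate([48, 0, 164]) cube([265, 44, 30]);
  translate([48, 0, 461]) cube([265, 44, 30]);
  translate([48, 0, 758]) cube([265, 44, 30]);
  translate([48, 0, 1055]) cube([265, 44, 30]);
}
translate([300, 1214, 0]) {
  translate([0, 0, 374]) cube([343, 356, 26]);
  translate([14, 14, 0]) cylinder(h = 374, r = 14);
  translate([329, 14, 0]) cylinder(h = 374, r = 14);
  translate([14, 342, 0]) cylinder(h = 374, r = 14);
  translate([329, 342, 0]) cylinder(h = 374, r = 14);
}
translate([1173, 314, 0]) {
  translate([0, 0, 374]) cube([343, 356, 26]);
  translate([14, 14, 0]) cylinder(h = 374, r = 14);
  translate([329, 14, 0]) cylinder(h = 374, r = 14);
  translate([14, 342, 0]) cylinder(h = 374, r = 14);
  translate([329, 342, 0]) cylinder(h = 374, r = 14);
}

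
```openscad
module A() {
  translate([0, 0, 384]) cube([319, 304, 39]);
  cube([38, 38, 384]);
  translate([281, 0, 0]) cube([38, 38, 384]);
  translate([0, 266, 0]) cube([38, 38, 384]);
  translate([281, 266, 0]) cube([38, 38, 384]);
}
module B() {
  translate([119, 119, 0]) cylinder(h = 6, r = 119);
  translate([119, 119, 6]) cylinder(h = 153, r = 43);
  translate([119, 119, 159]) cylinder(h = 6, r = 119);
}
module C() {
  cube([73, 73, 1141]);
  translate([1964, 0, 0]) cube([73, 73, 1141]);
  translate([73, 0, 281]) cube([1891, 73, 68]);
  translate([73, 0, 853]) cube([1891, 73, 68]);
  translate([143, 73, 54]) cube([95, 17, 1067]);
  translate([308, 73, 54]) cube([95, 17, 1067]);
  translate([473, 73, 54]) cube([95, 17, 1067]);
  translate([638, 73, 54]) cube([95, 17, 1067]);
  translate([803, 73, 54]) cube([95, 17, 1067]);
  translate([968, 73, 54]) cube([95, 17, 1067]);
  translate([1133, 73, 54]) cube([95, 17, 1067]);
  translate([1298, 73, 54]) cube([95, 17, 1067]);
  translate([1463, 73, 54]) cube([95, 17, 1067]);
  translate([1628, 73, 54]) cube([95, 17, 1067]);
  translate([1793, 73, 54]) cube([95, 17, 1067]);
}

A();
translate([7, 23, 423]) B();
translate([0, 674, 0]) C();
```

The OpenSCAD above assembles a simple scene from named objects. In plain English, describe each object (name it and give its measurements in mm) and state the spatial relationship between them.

A is a four-legged stool. The seat is a 319×304×39 mm slab whose top surface is at z = 423 mm; four square legs, each 38×38 mm in cross-section, run from the floor (z = 0) to the underside of the seat, each flush with a corner of the seat.

B is a spool: two coaxial disc flanges of radius 119 mm and thickness 6 mm, joined by a core cylinder of radius 43 mm and height 153 mm. The lower flange rests on z = 0 and the three cylinders share a vertical axis.

C is a fence section. Two 73×73 mm posts, 1141 mm tall, stand on the floor with a clear span of 1891 mm between their inner faces. Two horizontal rails of 73×68 mm section span the gap between the posts with their undersides at z = 281 mm and z = 853 mm, flush with the posts' −y face. 11 pickets, each 95 mm wide, 17 mm thick and 1067 mm tall, are fixed to the +y face of the rails with their bottoms at z = 54 mm, evenly spaced across the span with equal gaps (rounded down to the nearest mm) at the −x end and between each pair — any rounding remainder accumulates at the +x end.

The spool is on top of the stool. The fence section is on the floor beside the stool on its +y side.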